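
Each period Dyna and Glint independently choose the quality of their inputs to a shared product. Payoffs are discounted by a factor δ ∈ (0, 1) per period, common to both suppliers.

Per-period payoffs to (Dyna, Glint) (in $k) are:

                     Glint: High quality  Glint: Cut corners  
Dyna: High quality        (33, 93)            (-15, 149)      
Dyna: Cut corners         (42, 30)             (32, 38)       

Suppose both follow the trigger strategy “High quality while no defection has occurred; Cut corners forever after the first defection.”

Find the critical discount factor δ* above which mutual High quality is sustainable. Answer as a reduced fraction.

9/10

Dyna's threshold: (42−33)/(42−32) = 9/10.
Glint's threshold: (149−93)/(149−38) = 56/111.
9/10 > 56/111, so Dyna binds and δ* = 9/10.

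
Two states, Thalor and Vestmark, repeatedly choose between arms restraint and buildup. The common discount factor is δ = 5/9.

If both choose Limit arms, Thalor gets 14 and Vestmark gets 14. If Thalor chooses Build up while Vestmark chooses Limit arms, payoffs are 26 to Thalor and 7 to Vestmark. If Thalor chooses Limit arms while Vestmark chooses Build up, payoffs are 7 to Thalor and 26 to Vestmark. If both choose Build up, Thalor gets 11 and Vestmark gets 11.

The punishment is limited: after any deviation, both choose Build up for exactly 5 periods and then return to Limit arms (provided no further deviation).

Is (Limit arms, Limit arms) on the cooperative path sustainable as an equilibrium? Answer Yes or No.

A one-shot deviation gives 26 now, then 11 for 5 periods, then back to 14.
Gain from deviating: (26−14) today; loss: (14−11) in each of the next 5 periods.
No-deviation condition: (14−11)(δ+…+δ^5) ≥ 26−14, i.e. δ+…+δ^5 ≥ 4.
At δ = 5/9: δ+…+δ^5 = 1.1838 < 4.0000.
So cooperation is not sustainable.

No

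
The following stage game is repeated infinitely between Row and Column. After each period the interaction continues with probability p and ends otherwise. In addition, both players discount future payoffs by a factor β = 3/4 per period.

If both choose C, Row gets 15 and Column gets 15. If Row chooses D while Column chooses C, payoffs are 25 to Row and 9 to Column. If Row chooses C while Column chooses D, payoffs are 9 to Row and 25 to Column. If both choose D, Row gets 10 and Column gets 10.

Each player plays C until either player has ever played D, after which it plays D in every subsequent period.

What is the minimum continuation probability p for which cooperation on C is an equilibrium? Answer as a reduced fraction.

8/9

Expected continuation weight on next period's payoff is β·p = 3/4·p, which plays the role of the discount factor.
Cooperation requires 3/4·p ≥ (25−15)/(25−10) = 2/3, hence p ≥ 8/9.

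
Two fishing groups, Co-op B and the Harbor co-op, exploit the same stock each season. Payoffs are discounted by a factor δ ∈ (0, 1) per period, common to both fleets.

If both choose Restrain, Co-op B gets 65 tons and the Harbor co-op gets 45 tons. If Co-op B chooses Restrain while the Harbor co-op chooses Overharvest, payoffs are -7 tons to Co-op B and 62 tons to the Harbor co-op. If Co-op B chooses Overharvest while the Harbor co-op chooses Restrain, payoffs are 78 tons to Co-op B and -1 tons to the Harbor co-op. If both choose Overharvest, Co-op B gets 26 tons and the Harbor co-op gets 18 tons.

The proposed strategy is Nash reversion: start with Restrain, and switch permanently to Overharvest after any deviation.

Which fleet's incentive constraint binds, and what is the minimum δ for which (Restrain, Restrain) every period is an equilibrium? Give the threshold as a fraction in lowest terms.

the Harbor co-op; δ ≥ 17/44

For Co-op B: deviation gain 78−65 = 13, per-period punishment loss 65−26 = 39. IC gives δ ≥ 13/52 = 1/4.
For the Harbor co-op: gain 17, loss 27 per period, so δ ≥ 17/44.
The tighter constraint is the Harbor co-op's, so cooperation needs δ ≥ 17/44.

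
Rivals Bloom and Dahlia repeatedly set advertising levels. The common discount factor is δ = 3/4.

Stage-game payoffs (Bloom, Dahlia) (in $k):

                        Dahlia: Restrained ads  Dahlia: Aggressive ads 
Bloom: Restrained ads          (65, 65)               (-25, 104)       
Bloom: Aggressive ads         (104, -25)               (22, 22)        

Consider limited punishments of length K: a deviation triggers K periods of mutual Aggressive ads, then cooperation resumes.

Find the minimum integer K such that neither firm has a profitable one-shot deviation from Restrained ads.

2

IC: δ(1−δ^K)/(1−δ) ≥ (104−65)/(65−22) = 39/43.
With δ = 3/4: need 1 − δ^K ≥ 39/43·(1−3/4)/(3/4), i.e. δ^K ≤ 0.6977.
Since (3/4)^1 = 0.7500 and (3/4)^2 = 0.5625, the smallest such K is 2.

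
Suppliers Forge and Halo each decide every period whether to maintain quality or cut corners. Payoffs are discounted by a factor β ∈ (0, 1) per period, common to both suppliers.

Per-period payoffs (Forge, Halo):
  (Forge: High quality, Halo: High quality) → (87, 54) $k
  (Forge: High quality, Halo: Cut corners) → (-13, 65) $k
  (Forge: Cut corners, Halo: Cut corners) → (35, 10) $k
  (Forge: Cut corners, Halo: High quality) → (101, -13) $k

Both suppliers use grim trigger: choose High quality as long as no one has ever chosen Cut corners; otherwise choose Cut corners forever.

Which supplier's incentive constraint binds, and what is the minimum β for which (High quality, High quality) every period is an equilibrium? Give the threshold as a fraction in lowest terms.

Forge; β ≥ 7/33

Forge: cooperation gives 87 each period; deviation gives 101 once then 35 forever.
  87/(1−β) ≥ 101 + 35β/(1−β) ⇒ β ≥ 14/66 = 7/33.
Halo: cooperation gives 54 each period; deviation gives 65 once then 10 forever.
  β ≥ 11/55 = 1/5.
Both must hold, so the binding constraint is Forge's: β ≥ 7/33.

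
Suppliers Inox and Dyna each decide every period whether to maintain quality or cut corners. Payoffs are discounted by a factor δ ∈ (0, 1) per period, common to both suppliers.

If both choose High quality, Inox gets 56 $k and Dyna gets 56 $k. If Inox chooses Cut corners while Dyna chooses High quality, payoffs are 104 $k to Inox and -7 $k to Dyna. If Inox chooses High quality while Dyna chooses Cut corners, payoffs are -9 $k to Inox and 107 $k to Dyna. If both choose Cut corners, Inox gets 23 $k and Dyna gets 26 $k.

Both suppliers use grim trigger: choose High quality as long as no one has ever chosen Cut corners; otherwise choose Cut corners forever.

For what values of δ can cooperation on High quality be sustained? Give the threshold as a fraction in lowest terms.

Inox: cooperation gives 56 each period; deviation gives 104 once then 23 forever.
  56/(1−δ) ≥ 104 + 23δ/(1−δ) ⇒ δ ≥ 48/81 = 16/27.
Dyna: cooperation gives 56 each period; deviation gives 107 once then 26 forever.
  δ ≥ 51/81 = 17/27.
Both must hold, so the binding constraint is Dyna's: δ ≥ 17/27.

17/27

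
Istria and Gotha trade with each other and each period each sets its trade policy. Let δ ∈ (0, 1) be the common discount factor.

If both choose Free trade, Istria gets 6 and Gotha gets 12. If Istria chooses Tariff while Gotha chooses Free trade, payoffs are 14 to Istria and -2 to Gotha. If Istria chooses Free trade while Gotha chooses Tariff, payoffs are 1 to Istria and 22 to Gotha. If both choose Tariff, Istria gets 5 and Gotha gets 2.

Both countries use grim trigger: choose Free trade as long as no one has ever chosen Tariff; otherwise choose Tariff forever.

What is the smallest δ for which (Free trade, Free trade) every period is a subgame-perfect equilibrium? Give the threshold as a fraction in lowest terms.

Istria: cooperation gives 6 each period; deviation gives 14 once then 5 forever.
  6/(1−δ) ≥ 14 + 5δ/(1−δ) ⇒ δ ≥ 8/9.
Gotha: cooperation gives 12 each period; deviation gives 22 once then 2 forever.
  δ ≥ 10/20 = 1/2.
Both must hold, so the binding constraint is Istria's: δ ≥ 8/9.

8/9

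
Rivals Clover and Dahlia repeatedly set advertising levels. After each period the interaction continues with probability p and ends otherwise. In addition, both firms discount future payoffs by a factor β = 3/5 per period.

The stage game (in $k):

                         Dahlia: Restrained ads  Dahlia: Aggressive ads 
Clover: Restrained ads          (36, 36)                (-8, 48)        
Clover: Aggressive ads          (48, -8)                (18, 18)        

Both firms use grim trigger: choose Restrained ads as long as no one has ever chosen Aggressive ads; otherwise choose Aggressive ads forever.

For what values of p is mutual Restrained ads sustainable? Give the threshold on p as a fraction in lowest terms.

2/3

Expected continuation weight on next period's payoff is β·p = 3/5·p, which plays the role of the discount factor.
Cooperation requires 3/5·p ≥ (48−36)/(48−18) = 2/5, hence p ≥ 2/3.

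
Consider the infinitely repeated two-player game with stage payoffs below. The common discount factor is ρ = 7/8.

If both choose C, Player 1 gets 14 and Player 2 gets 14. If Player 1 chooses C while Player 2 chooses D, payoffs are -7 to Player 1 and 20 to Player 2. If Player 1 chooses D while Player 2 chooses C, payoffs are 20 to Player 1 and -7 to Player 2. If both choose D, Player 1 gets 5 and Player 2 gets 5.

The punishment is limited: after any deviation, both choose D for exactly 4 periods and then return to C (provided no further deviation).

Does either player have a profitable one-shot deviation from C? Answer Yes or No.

IC: ρ+…+ρ^4 ≥ (20−14)/(14−5) = 2/3.
At ρ = 7/8: partial sum = 2.8967 ≥ 0.6667. Cooperation sustainable.

No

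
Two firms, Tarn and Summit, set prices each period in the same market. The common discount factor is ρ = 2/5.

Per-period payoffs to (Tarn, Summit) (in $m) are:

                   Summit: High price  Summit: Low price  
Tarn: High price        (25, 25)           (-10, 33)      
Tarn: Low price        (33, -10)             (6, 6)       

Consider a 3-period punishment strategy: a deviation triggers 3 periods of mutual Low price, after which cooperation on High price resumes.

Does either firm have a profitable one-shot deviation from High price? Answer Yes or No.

Comparing payoff streams over the 4 periods until play realigns: cooperate → 25(1+ρ+…+ρ^3); deviate → 33 + 6(ρ+…+ρ^3).
Cooperation is sustained iff (25−6)(ρ+…+ρ^3) ≥ 33−25.
ρ+…+ρ^3 = 2/5·(1−(2/5)^3)/(1−2/5) = 0.6240, and (33−25)/(25−6) = 0.4211.
0.6240 ≥ 0.4211, so cooperation is sustainable.

No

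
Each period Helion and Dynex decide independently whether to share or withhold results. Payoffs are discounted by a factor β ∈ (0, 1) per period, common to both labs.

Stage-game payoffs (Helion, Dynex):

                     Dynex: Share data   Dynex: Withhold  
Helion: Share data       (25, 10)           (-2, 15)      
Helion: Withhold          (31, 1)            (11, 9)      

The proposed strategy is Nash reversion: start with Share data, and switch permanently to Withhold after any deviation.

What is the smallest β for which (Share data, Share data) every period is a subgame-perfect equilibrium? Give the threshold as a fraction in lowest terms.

Helion: cooperation gives 25 each period; deviation gives 31 once then 11 forever.
  25/(1−β) ≥ 31 + 11β/(1−β) ⇒ β ≥ 6/20 = 3/10.
Dynex: cooperation gives 10 each period; deviation gives 15 once then 9 forever.
  β ≥ 5/6.
Both must hold, so the binding constraint is Dynex's: β ≥ 5/6.

5/6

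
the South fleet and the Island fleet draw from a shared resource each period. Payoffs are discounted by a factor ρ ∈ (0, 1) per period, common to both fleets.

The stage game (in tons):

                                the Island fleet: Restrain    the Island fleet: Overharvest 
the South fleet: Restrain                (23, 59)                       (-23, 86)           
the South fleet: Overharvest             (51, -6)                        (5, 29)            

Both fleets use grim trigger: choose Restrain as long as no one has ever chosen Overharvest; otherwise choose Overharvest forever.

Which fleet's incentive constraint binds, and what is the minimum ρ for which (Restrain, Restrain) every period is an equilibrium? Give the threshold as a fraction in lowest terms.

the South fleet's threshold: (51−23)/(51−5) = 14/23.
the Island fleet's threshold: (86−59)/(86−29) = 9/19.
14/23 > 9/19, so the South fleet binds and ρ* = 14/23.

the South fleet; ρ ≥ 14/23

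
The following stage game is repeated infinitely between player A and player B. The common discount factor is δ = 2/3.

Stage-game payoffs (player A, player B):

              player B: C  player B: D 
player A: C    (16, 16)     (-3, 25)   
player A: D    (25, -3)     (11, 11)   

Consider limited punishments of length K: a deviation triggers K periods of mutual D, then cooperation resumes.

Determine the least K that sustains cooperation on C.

Need Σ_{k=1}^{K} δ^k ≥ (25−16)/(16−11) = 1.8000 at δ = 2/3.
At K = 5 the sum is 1.7366 < 1.8000; at K = 6 it is 1.8244 ≥ 1.8000.
So the minimum punishment length is K = 6.

6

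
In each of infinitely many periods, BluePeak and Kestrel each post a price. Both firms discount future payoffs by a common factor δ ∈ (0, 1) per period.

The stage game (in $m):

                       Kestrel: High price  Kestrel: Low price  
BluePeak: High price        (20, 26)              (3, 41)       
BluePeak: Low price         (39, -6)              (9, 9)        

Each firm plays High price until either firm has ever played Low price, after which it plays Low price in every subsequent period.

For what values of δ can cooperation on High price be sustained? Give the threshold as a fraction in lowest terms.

BluePeak's threshold: (39−20)/(39−9) = 19/30.
Kestrel's threshold: (41−26)/(41−9) = 15/32.
19/30 > 15/32, so BluePeak binds and δ* = 19/30.

19/30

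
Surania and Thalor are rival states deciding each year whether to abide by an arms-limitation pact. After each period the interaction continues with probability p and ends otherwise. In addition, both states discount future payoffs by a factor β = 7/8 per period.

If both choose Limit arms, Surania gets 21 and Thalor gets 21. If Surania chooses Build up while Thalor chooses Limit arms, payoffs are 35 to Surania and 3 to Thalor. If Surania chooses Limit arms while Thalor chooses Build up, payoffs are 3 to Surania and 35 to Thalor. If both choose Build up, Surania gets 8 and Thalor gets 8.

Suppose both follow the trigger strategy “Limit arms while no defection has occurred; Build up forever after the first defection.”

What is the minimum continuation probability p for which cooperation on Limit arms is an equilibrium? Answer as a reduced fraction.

With continuation probability p and discount β, the effective per-period discount factor is βp.
Grim-trigger IC: βp ≥ (35−21)/(35−8) = 14/27.
So p ≥ (14/27)/(7/8) = 16/27.

16/27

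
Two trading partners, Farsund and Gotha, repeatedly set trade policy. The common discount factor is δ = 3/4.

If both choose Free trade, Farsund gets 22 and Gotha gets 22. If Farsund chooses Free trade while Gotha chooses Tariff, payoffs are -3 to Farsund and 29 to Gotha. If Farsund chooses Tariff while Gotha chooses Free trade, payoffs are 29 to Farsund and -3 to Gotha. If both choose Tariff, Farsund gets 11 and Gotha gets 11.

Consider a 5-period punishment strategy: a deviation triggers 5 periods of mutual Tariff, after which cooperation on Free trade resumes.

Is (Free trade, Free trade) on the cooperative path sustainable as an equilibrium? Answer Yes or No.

Yes

Comparing payoff streams over the 6 periods until play realigns: cooperate → 22(1+δ+…+δ^5); deviate → 29 + 11(δ+…+δ^5).
Cooperation is sustained iff (22−11)(δ+…+δ^5) ≥ 29−22.
δ+…+δ^5 = 3/4·(1−(3/4)^5)/(1−3/4) = 2.2881, and (29−22)/(22−11) = 0.6364.
2.2881 ≥ 0.6364, so cooperation is sustainable.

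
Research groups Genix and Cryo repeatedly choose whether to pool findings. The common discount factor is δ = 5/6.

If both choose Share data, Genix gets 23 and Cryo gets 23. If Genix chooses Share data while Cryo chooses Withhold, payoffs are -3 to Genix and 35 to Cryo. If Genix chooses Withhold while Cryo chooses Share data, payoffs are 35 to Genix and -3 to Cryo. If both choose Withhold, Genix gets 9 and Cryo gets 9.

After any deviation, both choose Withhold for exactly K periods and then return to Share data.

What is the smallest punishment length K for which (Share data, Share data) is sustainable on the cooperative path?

IC: δ(1−δ^K)/(1−δ) ≥ (35−23)/(23−9) = 6/7.
With δ = 5/6: need 1 − δ^K ≥ 6/7·(1−5/6)/(5/6), i.e. δ^K ≤ 0.8286.
Since (5/6)^1 = 0.8333 and (5/6)^2 = 0.6944, the smallest such K is 2.

2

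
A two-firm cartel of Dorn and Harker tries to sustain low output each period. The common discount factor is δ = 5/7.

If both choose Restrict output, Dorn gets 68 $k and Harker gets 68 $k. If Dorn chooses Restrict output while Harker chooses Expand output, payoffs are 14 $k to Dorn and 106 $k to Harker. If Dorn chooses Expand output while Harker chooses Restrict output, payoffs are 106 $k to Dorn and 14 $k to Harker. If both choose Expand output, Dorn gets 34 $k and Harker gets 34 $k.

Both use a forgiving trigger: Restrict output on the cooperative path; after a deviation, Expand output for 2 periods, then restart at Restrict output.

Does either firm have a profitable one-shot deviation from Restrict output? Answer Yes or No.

No

IC: δ+…+δ^2 ≥ (106−68)/(68−34) = 19/17.
At δ = 5/7: partial sum = 1.2245 ≥ 1.1176. Cooperation sustainable.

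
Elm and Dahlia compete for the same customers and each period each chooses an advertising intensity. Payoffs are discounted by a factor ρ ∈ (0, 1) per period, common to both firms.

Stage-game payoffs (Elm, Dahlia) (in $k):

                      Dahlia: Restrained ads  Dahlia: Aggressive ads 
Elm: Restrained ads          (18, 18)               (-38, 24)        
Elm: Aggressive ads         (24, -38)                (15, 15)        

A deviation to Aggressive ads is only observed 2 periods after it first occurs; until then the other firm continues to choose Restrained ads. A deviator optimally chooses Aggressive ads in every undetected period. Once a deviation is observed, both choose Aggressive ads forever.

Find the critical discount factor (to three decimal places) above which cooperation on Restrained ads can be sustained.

0.816

Deviating for the 2 undetected periods gains 24−18 = 6 per period over cooperation, then loses 18−15 = 3 per period forever once punishment starts.
Gain: 6(1 + ρ + … + ρ^1); loss: 3·ρ^2/(1−ρ).
No profitable deviation ⇔ 6(1−ρ^2) ≤ 3·ρ^2, i.e. ρ^2 ≥ 6/(6+3) = 2/3.
Hence ρ ≥ (2/3)^(1/2) ≈ 0.816.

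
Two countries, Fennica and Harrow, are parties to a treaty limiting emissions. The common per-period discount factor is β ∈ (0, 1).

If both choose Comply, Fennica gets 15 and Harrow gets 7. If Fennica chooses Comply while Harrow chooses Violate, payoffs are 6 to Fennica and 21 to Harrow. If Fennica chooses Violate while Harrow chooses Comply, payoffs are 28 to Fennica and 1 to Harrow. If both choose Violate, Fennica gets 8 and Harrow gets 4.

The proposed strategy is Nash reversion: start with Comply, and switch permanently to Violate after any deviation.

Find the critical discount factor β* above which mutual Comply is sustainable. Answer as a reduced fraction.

For Fennica: deviation gain 28−15 = 13, per-period punishment loss 15−8 = 7. IC gives β ≥ 13/20.
For Harrow: gain 14, loss 3 per period, so β ≥ 14/17.
The tighter constraint is Harrow's, so cooperation needs β ≥ 14/17.

14/17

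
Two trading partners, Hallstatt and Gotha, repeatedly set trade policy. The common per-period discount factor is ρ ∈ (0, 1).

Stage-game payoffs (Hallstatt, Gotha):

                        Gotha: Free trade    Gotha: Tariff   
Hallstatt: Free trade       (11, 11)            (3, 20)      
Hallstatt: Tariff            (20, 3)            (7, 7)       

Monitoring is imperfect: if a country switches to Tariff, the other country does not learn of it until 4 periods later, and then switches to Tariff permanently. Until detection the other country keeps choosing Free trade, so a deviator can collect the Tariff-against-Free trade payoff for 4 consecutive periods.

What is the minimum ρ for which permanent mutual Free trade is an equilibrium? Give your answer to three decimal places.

Deviating for the 4 undetected periods gains 20−11 = 9 per period over cooperation, then loses 11−7 = 4 per period forever once punishment starts.
Gain: 9(1 + ρ + … + ρ^3); loss: 4·ρ^4/(1−ρ).
No profitable deviation ⇔ 9(1−ρ^4) ≤ 4·ρ^4, i.e. ρ^4 ≥ 9/(9+4) = 9/13.
Hence ρ ≥ (9/13)^(1/4) ≈ 0.912.

0.912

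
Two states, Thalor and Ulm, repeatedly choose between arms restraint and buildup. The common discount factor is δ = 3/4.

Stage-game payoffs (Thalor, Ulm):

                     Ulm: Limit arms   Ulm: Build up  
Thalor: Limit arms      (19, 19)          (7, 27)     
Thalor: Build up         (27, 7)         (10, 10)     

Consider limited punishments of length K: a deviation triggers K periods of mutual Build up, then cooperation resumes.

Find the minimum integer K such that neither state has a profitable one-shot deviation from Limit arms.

IC: δ(1−δ^K)/(1−δ) ≥ (27−19)/(19−10) = 8/9.
With δ = 3/4: need 1 − δ^K ≥ 8/9·(1−3/4)/(3/4), i.e. δ^K ≤ 0.7037.
Since (3/4)^1 = 0.7500 and (3/4)^2 = 0.5625, the smallest such K is 2.

2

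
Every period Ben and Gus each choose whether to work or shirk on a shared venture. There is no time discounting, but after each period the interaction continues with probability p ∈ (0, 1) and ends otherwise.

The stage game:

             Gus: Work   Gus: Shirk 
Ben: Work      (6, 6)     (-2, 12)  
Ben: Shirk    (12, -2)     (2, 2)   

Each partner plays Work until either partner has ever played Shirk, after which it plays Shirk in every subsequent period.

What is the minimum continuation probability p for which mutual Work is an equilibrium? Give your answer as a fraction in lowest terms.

3/5

With no time discounting, the continuation probability p plays the role of the discount factor.
Grim-trigger IC: 6/(1−p) ≥ 12 + 2p/(1−p) ⇒ p ≥ (12−6)/(12−2) = 3/5.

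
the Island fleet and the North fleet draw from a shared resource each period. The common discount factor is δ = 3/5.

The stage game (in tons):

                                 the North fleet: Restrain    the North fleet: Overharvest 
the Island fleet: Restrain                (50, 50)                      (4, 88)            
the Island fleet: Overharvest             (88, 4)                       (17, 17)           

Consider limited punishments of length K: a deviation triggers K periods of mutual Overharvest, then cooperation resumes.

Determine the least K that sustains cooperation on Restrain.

Need Σ_{k=1}^{K} δ^k ≥ (88−50)/(50−17) = 1.1515 at δ = 3/5.
At K = 2 the sum is 0.9600 < 1.1515; at K = 3 it is 1.1760 ≥ 1.1515.
So the minimum punishment length is K = 3.

3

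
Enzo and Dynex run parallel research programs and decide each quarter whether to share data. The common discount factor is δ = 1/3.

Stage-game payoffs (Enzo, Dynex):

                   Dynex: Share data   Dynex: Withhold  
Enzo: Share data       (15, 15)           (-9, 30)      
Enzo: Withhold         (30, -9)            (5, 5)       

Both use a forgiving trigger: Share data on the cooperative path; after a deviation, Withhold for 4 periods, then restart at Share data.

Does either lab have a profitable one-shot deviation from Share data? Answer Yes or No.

Yes

Comparing payoff streams over the 5 periods until play realigns: cooperate → 15(1+δ+…+δ^4); deviate → 30 + 5(δ+…+δ^4).
Cooperation is sustained iff (15−5)(δ+…+δ^4) ≥ 30−15.
δ+…+δ^4 = 1/3·(1−(1/3)^4)/(1−1/3) = 0.4938, and (30−15)/(15−5) = 1.5000.
0.4938 < 1.5000, so cooperation is not sustainable.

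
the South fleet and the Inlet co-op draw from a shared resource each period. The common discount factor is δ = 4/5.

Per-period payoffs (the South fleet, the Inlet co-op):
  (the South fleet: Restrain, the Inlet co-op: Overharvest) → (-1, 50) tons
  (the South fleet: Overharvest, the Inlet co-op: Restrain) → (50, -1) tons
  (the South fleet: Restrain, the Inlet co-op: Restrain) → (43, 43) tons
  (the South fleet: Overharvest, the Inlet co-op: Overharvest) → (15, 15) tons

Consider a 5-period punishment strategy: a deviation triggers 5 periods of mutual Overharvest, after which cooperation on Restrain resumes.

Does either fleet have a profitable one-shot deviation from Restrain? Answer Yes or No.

IC: δ+…+δ^5 ≥ (50−43)/(43−15) = 1/4.
At δ = 4/5: partial sum = 2.6893 ≥ 0.2500. Cooperation sustainable.

No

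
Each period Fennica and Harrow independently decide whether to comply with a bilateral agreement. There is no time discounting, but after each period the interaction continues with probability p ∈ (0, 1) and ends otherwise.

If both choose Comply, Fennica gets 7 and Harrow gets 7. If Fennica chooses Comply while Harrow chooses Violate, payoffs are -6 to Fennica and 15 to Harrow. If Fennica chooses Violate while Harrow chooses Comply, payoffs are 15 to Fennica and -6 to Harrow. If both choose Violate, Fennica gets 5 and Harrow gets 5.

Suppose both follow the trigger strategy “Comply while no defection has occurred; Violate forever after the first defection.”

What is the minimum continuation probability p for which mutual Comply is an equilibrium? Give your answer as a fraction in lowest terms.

With no time discounting, the continuation probability p plays the role of the discount factor.
Grim-trigger IC: 7/(1−p) ≥ 15 + 5p/(1−p) ⇒ p ≥ (15−7)/(15−5) = 4/5.

4/5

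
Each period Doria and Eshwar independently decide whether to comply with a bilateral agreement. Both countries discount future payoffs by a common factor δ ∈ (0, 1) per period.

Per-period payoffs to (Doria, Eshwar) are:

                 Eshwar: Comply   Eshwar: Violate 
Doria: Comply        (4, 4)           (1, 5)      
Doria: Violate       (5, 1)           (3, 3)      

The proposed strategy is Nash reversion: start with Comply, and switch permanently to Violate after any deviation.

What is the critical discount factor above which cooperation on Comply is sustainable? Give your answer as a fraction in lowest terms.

1/2

4/(1−δ) ≥ 5 + 3δ/(1−δ)
4 ≥ 5 − 2δ
δ ≥ 1/2.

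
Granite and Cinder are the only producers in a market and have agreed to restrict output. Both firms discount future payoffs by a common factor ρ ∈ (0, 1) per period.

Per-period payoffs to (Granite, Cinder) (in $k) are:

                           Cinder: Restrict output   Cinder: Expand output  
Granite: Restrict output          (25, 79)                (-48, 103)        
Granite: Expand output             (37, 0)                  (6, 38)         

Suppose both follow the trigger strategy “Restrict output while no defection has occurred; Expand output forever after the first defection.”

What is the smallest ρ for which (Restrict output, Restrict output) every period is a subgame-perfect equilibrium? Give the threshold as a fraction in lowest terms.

12/31

For Granite: deviation gain 37−25 = 12, per-period punishment loss 25−6 = 19. IC gives ρ ≥ 12/31.
For Cinder: gain 24, loss 41 per period, so ρ ≥ 24/65.
The tighter constraint is Granite's, so cooperation needs ρ ≥ 12/31.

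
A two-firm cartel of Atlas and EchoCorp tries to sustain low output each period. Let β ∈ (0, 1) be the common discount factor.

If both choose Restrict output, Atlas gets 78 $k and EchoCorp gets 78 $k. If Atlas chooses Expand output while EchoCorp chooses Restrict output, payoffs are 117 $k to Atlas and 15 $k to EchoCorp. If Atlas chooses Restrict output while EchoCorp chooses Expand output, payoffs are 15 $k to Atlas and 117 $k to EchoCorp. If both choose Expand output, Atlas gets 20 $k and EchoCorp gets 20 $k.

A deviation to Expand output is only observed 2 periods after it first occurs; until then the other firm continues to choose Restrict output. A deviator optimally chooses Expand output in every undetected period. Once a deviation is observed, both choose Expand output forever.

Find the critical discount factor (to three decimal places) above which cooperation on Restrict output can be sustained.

Deviating for the 2 undetected periods gains 117−78 = 39 per period over cooperation, then loses 78−20 = 58 per period forever once punishment starts.
Gain: 39(1 + β + … + β^1); loss: 58·β^2/(1−β).
No profitable deviation ⇔ 39(1−β^2) ≤ 58·β^2, i.e. β^2 ≥ 39/(39+58) = 39/97.
Hence β ≥ (39/97)^(1/2) ≈ 0.634.

0.634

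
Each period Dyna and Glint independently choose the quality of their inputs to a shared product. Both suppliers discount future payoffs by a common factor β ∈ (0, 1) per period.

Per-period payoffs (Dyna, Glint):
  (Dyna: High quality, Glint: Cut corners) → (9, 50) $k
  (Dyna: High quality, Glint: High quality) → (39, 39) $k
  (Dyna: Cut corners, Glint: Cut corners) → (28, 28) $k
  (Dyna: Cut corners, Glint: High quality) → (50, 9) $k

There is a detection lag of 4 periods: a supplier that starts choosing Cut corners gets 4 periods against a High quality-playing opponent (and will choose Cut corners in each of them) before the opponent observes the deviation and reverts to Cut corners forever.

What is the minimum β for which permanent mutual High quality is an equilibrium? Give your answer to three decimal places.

0.841

The best deviation is to choose Cut corners for all 4 undetected periods, earning 50 each, then 28 forever once detected.
Deviation value: 50(1−β^4)/(1−β) + 28β^4/(1−β); cooperation value: 39/(1−β).
IC: 39 ≥ 50(1−β^4) + 28β^4 = 50 − 22β^4.
So β^4 ≥ 11/22 = 1/2, giving β ≥ (1/2)^(1/4) ≈ 0.841.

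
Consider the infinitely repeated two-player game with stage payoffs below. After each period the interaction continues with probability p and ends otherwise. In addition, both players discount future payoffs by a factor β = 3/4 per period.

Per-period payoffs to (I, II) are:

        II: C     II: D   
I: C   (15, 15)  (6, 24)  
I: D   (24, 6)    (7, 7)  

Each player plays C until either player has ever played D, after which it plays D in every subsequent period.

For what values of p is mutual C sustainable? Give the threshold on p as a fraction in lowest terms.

12/17

Expected continuation weight on next period's payoff is β·p = 3/4·p, which plays the role of the discount factor.
Cooperation requires 3/4·p ≥ (24−15)/(24−7) = 9/17, hence p ≥ 12/17.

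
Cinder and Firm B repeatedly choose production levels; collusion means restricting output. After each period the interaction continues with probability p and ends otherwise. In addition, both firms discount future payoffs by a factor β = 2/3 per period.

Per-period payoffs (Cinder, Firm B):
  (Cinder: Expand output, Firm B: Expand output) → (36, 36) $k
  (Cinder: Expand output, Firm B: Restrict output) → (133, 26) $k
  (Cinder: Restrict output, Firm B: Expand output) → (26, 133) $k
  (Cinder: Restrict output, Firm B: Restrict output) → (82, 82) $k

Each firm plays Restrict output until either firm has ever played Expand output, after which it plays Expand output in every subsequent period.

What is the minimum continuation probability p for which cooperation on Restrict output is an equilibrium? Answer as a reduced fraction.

With continuation probability p and discount β, the effective per-period discount factor is βp.
Grim-trigger IC: βp ≥ (133−82)/(133−36) = 51/97.
So p ≥ (51/97)/(2/3) = 153/194.

153/194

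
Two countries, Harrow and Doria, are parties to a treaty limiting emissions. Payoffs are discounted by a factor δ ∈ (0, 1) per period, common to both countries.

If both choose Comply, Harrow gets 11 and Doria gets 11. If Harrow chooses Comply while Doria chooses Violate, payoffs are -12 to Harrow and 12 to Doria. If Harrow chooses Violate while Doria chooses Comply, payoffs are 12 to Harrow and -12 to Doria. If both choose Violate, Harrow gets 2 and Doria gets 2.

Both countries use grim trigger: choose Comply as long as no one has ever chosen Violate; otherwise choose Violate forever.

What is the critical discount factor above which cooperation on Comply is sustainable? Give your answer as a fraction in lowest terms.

1/10

11/(1−δ) ≥ 12 + 2δ/(1−δ)
11 ≥ 12 − 10δ
δ ≥ 1/10.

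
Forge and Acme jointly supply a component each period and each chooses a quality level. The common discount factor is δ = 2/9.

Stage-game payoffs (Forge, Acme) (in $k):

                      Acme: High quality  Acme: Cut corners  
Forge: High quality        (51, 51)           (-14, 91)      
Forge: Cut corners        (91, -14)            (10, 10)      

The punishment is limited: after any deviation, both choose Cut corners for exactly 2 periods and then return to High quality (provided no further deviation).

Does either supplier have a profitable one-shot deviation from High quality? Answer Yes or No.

Yes

A one-shot deviation gives 91 now, then 10 for 2 periods, then back to 51.
Gain from deviating: (91−51) today; loss: (51−10) in each of the next 2 periods.
No-deviation condition: (51−10)(δ+…+δ^2) ≥ 91−51, i.e. δ+…+δ^2 ≥ 40/41.
At δ = 2/9: δ+…+δ^2 = 0.2716 < 0.9756.
So cooperation is not sustainable.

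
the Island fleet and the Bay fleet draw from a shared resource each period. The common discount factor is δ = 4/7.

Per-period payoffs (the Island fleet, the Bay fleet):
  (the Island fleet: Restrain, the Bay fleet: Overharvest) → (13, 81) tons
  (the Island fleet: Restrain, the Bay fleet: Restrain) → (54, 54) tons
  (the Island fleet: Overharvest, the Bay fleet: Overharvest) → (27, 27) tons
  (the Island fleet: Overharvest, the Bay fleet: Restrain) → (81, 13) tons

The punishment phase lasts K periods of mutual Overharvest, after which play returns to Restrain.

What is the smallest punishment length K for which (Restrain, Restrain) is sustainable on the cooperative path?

Need Σ_{k=1}^{K} δ^k ≥ (81−54)/(54−27) = 1.0000 at δ = 4/7.
At K = 2 the sum is 0.8980 < 1.0000; at K = 3 it is 1.0845 ≥ 1.0000.
So the minimum punishment length is K = 3.

3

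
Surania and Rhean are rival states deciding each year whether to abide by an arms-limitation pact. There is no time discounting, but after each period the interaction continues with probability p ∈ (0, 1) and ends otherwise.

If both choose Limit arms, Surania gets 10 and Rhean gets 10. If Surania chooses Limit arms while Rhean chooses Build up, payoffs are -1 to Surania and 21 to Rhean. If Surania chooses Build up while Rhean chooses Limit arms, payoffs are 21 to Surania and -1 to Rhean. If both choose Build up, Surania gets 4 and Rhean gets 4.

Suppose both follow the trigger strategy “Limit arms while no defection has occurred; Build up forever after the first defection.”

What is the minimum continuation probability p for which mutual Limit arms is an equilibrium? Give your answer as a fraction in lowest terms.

Expected cooperation value is 10 + p·10 + p²·10 + … = 10/(1−p); deviation gives 21 + p·4/(1−p).
10 ≥ 21(1−p) + 4p ⇒ 17p ≥ 11 ⇒ p ≥ 11/17.

11/17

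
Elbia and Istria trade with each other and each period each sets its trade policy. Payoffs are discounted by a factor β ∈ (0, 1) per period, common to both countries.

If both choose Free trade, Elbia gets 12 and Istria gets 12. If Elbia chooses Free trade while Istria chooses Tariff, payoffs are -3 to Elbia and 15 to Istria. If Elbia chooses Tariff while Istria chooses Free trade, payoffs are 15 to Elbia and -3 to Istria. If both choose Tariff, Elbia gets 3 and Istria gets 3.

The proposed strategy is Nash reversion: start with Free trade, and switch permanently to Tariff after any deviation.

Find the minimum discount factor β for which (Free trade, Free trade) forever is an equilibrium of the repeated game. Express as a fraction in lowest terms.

Cooperation forever yields 12 each period: 12/(1−β).
Deviating yields 15 once, then 3 forever: 15 + 3β/(1−β).
No profitable deviation requires 12/(1−β) ≥ 15 + 3β/(1−β).
Multiplying by (1−β): 12 ≥ 15(1−β) + 3β = 15 − 12β.
So 12β ≥ 3, i.e. β ≥ 3/12 = 1/4.

1/4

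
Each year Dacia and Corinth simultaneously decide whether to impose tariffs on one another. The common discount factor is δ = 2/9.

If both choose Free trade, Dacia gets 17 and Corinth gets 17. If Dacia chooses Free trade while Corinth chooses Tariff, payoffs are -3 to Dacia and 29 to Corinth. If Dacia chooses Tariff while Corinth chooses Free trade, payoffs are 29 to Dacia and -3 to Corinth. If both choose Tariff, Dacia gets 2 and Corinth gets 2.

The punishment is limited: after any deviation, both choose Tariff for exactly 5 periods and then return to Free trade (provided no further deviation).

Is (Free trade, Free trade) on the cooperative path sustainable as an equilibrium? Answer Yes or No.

A one-shot deviation gives 29 now, then 2 for 5 periods, then back to 17.
Gain from deviating: (29−17) today; loss: (17−2) in each of the next 5 periods.
No-deviation condition: (17−2)(δ+…+δ^5) ≥ 29−17, i.e. δ+…+δ^5 ≥ 4/5.
At δ = 2/9: δ+…+δ^5 = 0.2856 < 0.8000.
So cooperation is not sustainable.

No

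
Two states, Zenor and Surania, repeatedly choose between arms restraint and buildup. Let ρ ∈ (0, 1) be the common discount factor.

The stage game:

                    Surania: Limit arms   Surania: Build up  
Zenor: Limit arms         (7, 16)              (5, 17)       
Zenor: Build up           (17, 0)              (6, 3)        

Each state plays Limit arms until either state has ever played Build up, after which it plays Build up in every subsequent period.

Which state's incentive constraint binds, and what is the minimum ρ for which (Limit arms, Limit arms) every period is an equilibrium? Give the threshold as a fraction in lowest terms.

Zenor: cooperation gives 7 each period; deviation gives 17 once then 6 forever.
  7/(1−ρ) ≥ 17 + 6ρ/(1−ρ) ⇒ ρ ≥ 10/11.
Surania: cooperation gives 16 each period; deviation gives 17 once then 3 forever.
  ρ ≥ 1/14.
Both must hold, so the binding constraint is Zenor's: ρ ≥ 10/11.

Zenor; ρ ≥ 10/11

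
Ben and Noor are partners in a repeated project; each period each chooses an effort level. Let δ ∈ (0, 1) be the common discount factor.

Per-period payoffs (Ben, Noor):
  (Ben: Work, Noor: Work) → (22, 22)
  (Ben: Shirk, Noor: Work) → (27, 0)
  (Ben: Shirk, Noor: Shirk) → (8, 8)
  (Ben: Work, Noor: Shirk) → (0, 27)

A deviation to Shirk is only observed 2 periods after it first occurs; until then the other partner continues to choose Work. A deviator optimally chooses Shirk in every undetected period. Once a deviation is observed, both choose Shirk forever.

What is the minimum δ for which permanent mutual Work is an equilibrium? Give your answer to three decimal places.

Deviating for the 2 undetected periods gains 27−22 = 5 per period over cooperation, then loses 22−8 = 14 per period forever once punishment starts.
Gain: 5(1 + δ + … + δ^1); loss: 14·δ^2/(1−δ).
No profitable deviation ⇔ 5(1−δ^2) ≤ 14·δ^2, i.e. δ^2 ≥ 5/(5+14) = 5/19.
Hence δ ≥ (5/19)^(1/2) ≈ 0.513.

0.513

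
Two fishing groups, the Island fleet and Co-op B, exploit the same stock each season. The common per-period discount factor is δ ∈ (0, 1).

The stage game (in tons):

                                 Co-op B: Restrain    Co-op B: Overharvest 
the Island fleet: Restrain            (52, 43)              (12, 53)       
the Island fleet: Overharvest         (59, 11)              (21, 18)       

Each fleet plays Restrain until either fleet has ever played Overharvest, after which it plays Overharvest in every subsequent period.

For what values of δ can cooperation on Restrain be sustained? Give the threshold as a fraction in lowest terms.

the Island fleet: cooperation gives 52 each period; deviation gives 59 once then 21 forever.
  52/(1−δ) ≥ 59 + 21δ/(1−δ) ⇒ δ ≥ 7/38.
Co-op B: cooperation gives 43 each period; deviation gives 53 once then 18 forever.
  δ ≥ 10/35 = 2/7.
Both must hold, so the binding constraint is Co-op B's: δ ≥ 2/7.

2/7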